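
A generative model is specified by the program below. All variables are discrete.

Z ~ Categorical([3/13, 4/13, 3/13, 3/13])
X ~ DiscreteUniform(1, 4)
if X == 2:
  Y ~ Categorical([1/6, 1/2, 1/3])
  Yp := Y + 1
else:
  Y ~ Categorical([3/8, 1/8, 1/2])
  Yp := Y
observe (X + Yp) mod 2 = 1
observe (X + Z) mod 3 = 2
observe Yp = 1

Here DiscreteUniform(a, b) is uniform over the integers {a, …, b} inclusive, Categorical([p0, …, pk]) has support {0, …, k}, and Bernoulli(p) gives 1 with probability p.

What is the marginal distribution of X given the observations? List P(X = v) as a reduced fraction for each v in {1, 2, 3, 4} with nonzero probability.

P(X=2) = 2/3, P(X=4) = 1/3

Enumerate traces; 3 have nonzero weight after conditioning:
  (Z=0, X=2, Y=0) weight 1/104
  (Z=1, X=4, Y=1) weight 1/104
  (Z=3, X=2, Y=0) weight 1/104
Group by X:
  weight(X=2) = 1/52
  weight(X=4) = 1/104
Total weight = 1/52 + 1/104 = 3/104
P(X=2 | obs) = 1/52 / 3/104 = 2/3
P(X=4 | obs) = 1/104 / 3/104 = 1/3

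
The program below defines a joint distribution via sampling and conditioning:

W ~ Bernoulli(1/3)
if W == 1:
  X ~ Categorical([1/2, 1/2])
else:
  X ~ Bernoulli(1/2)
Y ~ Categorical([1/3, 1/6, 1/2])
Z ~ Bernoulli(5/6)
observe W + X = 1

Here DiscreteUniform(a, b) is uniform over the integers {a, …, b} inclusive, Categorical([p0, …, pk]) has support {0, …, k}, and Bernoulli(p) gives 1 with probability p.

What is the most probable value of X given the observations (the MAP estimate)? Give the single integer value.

argmax_v P(X = v | obs) = 1

Enumerate traces; 12 have nonzero weight after conditioning:
  (W=0, X=1, Y=0, Z=0) weight 1/54
  (W=0, X=1, Y=0, Z=1) weight 5/54
  (W=0, X=1, Y=1, Z=0) weight 1/108
  (W=0, X=1, Y=1, Z=1) weight 5/108
  (W=0, X=1, Y=2, Z=0) weight 1/36
  (W=0, X=1, Y=2, Z=1) weight 5/36
  (W=1, X=0, Y=0, Z=0) weight 1/108
  (W=1, X=0, Y=0, Z=1) weight 5/108
  … 4 more
Group by X:
  weight(X=0) = 1/6
  weight(X=1) = 1/3
Total weight = 1/6 + 1/3 = 1/2
P(X=0 | obs) = 1/6 / 1/2 = 1/3
P(X=1 | obs) = 1/3 / 1/2 = 2/3
argmax = 1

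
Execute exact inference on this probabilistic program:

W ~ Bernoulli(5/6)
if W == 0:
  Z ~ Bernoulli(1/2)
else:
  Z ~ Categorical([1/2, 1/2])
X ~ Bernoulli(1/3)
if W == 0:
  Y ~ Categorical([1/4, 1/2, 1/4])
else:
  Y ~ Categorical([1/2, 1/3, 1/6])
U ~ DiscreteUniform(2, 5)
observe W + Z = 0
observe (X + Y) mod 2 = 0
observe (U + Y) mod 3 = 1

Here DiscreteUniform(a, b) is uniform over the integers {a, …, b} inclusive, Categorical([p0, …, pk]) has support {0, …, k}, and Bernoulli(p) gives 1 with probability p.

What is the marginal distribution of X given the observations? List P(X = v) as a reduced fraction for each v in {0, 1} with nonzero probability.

Enumerate traces; 4 have nonzero weight after conditioning:
  (W=0, Z=0, X=0, Y=0, U=4) weight 1/288
  (W=0, Z=0, X=0, Y=2, U=2) weight 1/288
  (W=0, Z=0, X=0, Y=2, U=5) weight 1/288
  (W=0, Z=0, X=1, Y=1, U=3) weight 1/288
Group by X:
  weight(X=0) = 1/96
  weight(X=1) = 1/288
Total weight = 1/96 + 1/288 = 1/72
P(X=0 | obs) = 1/96 / 1/72 = 3/4
P(X=1 | obs) = 1/288 / 1/72 = 1/4

P(X=0) = 3/4, P(X=1) = 1/4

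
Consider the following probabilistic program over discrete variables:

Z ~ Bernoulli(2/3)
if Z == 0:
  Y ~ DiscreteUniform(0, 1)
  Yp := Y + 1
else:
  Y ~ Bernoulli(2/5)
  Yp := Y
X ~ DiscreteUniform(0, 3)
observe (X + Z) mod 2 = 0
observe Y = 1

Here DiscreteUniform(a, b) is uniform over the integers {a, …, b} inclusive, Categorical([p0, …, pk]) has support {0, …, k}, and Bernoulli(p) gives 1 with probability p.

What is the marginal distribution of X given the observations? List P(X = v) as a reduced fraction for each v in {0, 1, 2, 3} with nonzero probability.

P(X=0) = 5/26, P(X=1) = 4/13, P(X=2) = 5/26, P(X=3) = 4/13

Enumerate traces; 4 have nonzero weight after conditioning:
  (Z=0, Y=1, X=0) weight 1/24
  (Z=0, Y=1, X=2) weight 1/24
  (Z=1, Y=1, X=1) weight 1/15
  (Z=1, Y=1, X=3) weight 1/15
Group by X:
  weight(X=0) = 1/24
  weight(X=1) = 1/15
  weight(X=2) = 1/24
  weight(X=3) = 1/15
Total weight = 1/24 + 1/15 + 1/24 + 1/15 = 13/60
P(X=0 | obs) = 1/24 / 13/60 = 5/26
P(X=1 | obs) = 1/15 / 13/60 = 4/13
P(X=2 | obs) = 1/24 / 13/60 = 5/26
P(X=3 | obs) = 1/15 / 13/60 = 4/13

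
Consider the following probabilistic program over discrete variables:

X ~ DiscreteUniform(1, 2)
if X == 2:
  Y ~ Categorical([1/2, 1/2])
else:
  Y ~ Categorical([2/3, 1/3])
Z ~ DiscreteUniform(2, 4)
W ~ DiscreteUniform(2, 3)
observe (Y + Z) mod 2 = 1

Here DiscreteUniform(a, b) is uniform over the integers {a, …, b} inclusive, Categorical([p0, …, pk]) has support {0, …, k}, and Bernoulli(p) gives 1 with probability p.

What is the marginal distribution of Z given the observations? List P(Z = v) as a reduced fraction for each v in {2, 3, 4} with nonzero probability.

Enumerate traces; 12 have nonzero weight after conditioning:
  (X=1, Y=0, Z=3, W=2) weight 1/18
  (X=1, Y=0, Z=3, W=3) weight 1/18
  (X=1, Y=1, Z=2, W=2) weight 1/36
  (X=1, Y=1, Z=2, W=3) weight 1/36
  (X=1, Y=1, Z=4, W=2) weight 1/36
  (X=1, Y=1, Z=4, W=3) weight 1/36
  (X=2, Y=0, Z=3, W=2) weight 1/24
  (X=2, Y=0, Z=3, W=3) weight 1/24
  … 4 more
Group by Z:
  weight(Z=2) = 5/36
  weight(Z=3) = 7/36
  weight(Z=4) = 5/36
Total weight = 5/36 + 7/36 + 5/36 = 17/36
P(Z=2 | obs) = 5/36 / 17/36 = 5/17
P(Z=3 | obs) = 7/36 / 17/36 = 7/17
P(Z=4 | obs) = 5/36 / 17/36 = 5/17

P(Z=2) = 5/17, P(Z=3) = 7/17, P(Z=4) = 5/17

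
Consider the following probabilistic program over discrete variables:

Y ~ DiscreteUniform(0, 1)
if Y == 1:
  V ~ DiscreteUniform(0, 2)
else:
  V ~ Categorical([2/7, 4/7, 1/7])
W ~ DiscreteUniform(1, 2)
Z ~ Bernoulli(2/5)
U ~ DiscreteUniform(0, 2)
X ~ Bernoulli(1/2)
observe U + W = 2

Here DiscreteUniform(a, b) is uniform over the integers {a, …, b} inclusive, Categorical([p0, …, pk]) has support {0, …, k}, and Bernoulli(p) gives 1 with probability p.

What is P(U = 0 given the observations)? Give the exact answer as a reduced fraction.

Enumerate traces; 48 have nonzero weight after conditioning:
  (Y=0, V=0, W=1, Z=0, U=1, X=0) weight 1/140
  (Y=0, V=0, W=1, Z=0, U=1, X=1) weight 1/140
  (Y=0, V=0, W=1, Z=1, U=1, X=0) weight 1/210
  (Y=0, V=0, W=1, Z=1, U=1, X=1) weight 1/210
  (Y=0, V=0, W=2, Z=0, U=0, X=0) weight 1/140
  (Y=0, V=0, W=2, Z=0, U=0, X=1) weight 1/140
  (Y=0, V=0, W=2, Z=1, U=0, X=0) weight 1/210
  (Y=0, V=0, W=2, Z=1, U=0, X=1) weight 1/210
  … 40 more
Group by U:
  weight(U=0) = 1/6
  weight(U=1) = 1/6
Total weight = 1/6 + 1/6 = 1/3
P(U=0 | obs) = 1/6 / 1/3 = 1/2
P(U=1 | obs) = 1/6 / 1/3 = 1/2

P(U = 0 | obs) = 1/2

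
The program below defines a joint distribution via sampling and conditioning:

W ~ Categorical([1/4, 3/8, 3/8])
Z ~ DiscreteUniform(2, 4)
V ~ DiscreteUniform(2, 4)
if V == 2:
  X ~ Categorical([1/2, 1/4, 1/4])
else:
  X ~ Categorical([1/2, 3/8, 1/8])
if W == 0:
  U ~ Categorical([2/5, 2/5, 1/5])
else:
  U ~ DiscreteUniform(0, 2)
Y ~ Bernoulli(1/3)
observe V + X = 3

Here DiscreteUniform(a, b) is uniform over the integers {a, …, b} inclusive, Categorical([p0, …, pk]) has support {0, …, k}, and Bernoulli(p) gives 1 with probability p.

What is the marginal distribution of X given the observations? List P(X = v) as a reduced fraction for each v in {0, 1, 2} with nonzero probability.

Enumerate traces; 108 have nonzero weight after conditioning:
  (W=0, Z=2, V=2, X=1, U=0, Y=0) weight 1/540
  (W=0, Z=2, V=2, X=1, U=0, Y=1) weight 1/1080
  (W=0, Z=2, V=2, X=1, U=1, Y=0) weight 1/540
  (W=0, Z=2, V=2, X=1, U=1, Y=1) weight 1/1080
  (W=0, Z=2, V=2, X=1, U=2, Y=0) weight 1/1080
  (W=0, Z=2, V=2, X=1, U=2, Y=1) weight 1/2160
  (W=0, Z=2, V=3, X=0, U=0, Y=0) weight 1/270
  (W=0, Z=2, V=3, X=0, U=0, Y=1) weight 1/540
  … 100 more
Group by X:
  weight(X=0) = 1/6
  weight(X=1) = 1/12
Total weight = 1/6 + 1/12 = 1/4
P(X=0 | obs) = 1/6 / 1/4 = 2/3
P(X=1 | obs) = 1/12 / 1/4 = 1/3

P(X=0) = 2/3, P(X=1) = 1/3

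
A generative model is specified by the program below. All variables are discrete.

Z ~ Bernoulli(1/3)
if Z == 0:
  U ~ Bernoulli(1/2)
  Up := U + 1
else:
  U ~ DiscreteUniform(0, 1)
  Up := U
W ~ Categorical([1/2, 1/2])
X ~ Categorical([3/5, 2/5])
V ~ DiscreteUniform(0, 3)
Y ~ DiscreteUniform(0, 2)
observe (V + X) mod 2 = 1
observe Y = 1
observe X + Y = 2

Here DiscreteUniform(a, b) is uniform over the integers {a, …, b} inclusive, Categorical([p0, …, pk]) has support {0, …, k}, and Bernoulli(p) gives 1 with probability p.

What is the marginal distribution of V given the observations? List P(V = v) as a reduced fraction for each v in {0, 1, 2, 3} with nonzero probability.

Enumerate traces; 16 have nonzero weight after conditioning:
  (Z=0, U=0, W=0, X=1, V=0, Y=1) weight 1/180
  (Z=0, U=0, W=0, X=1, V=2, Y=1) weight 1/180
  (Z=0, U=0, W=1, X=1, V=0, Y=1) weight 1/180
  (Z=0, U=0, W=1, X=1, V=2, Y=1) weight 1/180
  (Z=0, U=1, W=0, X=1, V=0, Y=1) weight 1/180
  (Z=0, U=1, W=0, X=1, V=2, Y=1) weight 1/180
  (Z=0, U=1, W=1, X=1, V=0, Y=1) weight 1/180
  (Z=0, U=1, W=1, X=1, V=2, Y=1) weight 1/180
  … 8 more
Group by V:
  weight(V=0) = 1/30
  weight(V=2) = 1/30
Total weight = 1/30 + 1/30 = 1/15
P(V=0 | obs) = 1/30 / 1/15 = 1/2
P(V=2 | obs) = 1/30 / 1/15 = 1/2

P(V=0) = 1/2, P(V=2) = 1/2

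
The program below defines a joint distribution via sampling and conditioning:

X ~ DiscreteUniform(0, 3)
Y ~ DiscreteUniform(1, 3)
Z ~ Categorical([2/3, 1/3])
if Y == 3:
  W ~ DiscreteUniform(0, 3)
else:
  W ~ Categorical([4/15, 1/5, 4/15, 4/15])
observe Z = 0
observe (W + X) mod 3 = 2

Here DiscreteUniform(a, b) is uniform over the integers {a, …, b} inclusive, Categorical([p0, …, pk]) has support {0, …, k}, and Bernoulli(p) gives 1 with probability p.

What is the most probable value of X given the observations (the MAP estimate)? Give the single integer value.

argmax_v P(X = v | obs) = 2

Enumerate traces; 15 have nonzero weight after conditioning:
  (X=0, Y=1, Z=0, W=2) weight 2/135
  (X=0, Y=2, Z=0, W=2) weight 2/135
  (X=0, Y=3, Z=0, W=2) weight 1/72
  (X=1, Y=1, Z=0, W=1) weight 1/90
  (X=1, Y=2, Z=0, W=1) weight 1/90
  (X=1, Y=3, Z=0, W=1) weight 1/72
  (X=2, Y=1, Z=0, W=0) weight 2/135
  (X=2, Y=1, Z=0, W=3) weight 2/135
  (X=3, Y=1, Z=0, W=2) weight 2/135
  … 6 more
Group by X:
  weight(X=0) = 47/1080
  weight(X=1) = 13/360
  weight(X=2) = 47/540
  weight(X=3) = 47/1080
Total weight = 47/1080 + 13/360 + 47/540 + 47/1080 = 227/1080
P(X=0 | obs) = 47/1080 / 227/1080 = 47/227
P(X=1 | obs) = 13/360 / 227/1080 = 39/227
P(X=2 | obs) = 47/540 / 227/1080 = 94/227
P(X=3 | obs) = 47/1080 / 227/1080 = 47/227
argmax = 2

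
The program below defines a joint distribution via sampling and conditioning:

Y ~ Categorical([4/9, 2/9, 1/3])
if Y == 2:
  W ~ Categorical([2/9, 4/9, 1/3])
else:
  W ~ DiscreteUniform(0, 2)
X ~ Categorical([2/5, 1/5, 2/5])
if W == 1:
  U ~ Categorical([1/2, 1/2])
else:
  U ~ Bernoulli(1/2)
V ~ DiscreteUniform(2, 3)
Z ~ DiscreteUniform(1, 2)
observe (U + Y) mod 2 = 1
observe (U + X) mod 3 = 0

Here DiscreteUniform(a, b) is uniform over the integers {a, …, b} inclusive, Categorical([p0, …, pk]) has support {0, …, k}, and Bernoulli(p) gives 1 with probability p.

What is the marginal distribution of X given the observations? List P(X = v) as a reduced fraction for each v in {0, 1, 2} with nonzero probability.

P(X=0) = 2/9, P(X=2) = 7/9

Enumerate traces; 36 have nonzero weight after conditioning:
  (Y=0, W=0, X=2, U=1, V=2, Z=1) weight 1/135
  (Y=0, W=0, X=2, U=1, V=2, Z=2) weight 1/135
  (Y=0, W=0, X=2, U=1, V=3, Z=1) weight 1/135
  (Y=0, W=0, X=2, U=1, V=3, Z=2) weight 1/135
  (Y=0, W=1, X=2, U=1, V=2, Z=1) weight 1/135
  (Y=0, W=1, X=2, U=1, V=2, Z=2) weight 1/135
  (Y=0, W=1, X=2, U=1, V=3, Z=1) weight 1/135
  (Y=0, W=1, X=2, U=1, V=3, Z=2) weight 1/135
  (Y=1, W=0, X=0, U=0, V=2, Z=1) weight 1/270
  … 27 more
Group by X:
  weight(X=0) = 2/45
  weight(X=2) = 7/45
Total weight = 2/45 + 7/45 = 1/5
P(X=0 | obs) = 2/45 / 1/5 = 2/9
P(X=2 | obs) = 7/45 / 1/5 = 7/9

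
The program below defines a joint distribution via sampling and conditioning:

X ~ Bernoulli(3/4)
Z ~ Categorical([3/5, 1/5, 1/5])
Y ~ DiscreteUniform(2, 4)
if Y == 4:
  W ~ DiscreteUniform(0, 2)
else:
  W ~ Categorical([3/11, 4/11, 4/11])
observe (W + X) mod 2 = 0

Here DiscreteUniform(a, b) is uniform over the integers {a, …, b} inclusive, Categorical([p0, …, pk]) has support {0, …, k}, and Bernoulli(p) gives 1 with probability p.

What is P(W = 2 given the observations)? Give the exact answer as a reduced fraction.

P(W = 2 | obs) = 35/169

Enumerate traces; 27 have nonzero weight after conditioning:
  (X=0, Z=0, Y=2, W=0) weight 3/220
  (X=0, Z=0, Y=2, W=2) weight 1/55
  (X=0, Z=0, Y=3, W=0) weight 3/220
  (X=0, Z=0, Y=3, W=2) weight 1/55
  (X=0, Z=0, Y=4, W=0) weight 1/60
  (X=0, Z=0, Y=4, W=2) weight 1/60
  (X=0, Z=1, Y=2, W=0) weight 1/220
  (X=0, Z=1, Y=2, W=2) weight 1/165
  (X=1, Z=0, Y=2, W=1) weight 3/55
  … 18 more
Group by W:
  weight(W=0) = 29/396
  weight(W=1) = 35/132
  weight(W=2) = 35/396
Total weight = 29/396 + 35/132 + 35/396 = 169/396
P(W=0 | obs) = 29/396 / 169/396 = 29/169
P(W=1 | obs) = 35/132 / 169/396 = 105/169
P(W=2 | obs) = 35/396 / 169/396 = 35/169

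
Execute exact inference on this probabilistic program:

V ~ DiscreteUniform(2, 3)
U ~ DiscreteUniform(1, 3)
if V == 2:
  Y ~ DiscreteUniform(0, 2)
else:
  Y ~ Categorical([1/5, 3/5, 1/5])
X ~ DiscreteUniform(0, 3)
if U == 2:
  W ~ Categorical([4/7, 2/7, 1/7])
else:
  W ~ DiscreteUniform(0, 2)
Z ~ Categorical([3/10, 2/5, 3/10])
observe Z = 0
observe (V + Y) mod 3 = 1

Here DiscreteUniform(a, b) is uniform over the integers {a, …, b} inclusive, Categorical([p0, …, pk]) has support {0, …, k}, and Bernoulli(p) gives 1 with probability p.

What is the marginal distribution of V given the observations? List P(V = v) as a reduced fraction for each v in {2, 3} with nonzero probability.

P(V=2) = 5/14, P(V=3) = 9/14

Enumerate traces; 72 have nonzero weight after conditioning:
  (V=2, U=1, Y=2, X=0, W=0, Z=0) weight 1/720
  (V=2, U=1, Y=2, X=0, W=1, Z=0) weight 1/720
  (V=2, U=1, Y=2, X=0, W=2, Z=0) weight 1/720
  (V=2, U=1, Y=2, X=1, W=0, Z=0) weight 1/720
  (V=2, U=1, Y=2, X=1, W=1, Z=0) weight 1/720
  (V=2, U=1, Y=2, X=1, W=2, Z=0) weight 1/720
  (V=2, U=1, Y=2, X=2, W=0, Z=0) weight 1/720
  (V=2, U=1, Y=2, X=2, W=1, Z=0) weight 1/720
  (V=3, U=1, Y=1, X=0, W=0, Z=0) weight 1/400
  … 63 more
Group by V:
  weight(V=2) = 1/20
  weight(V=3) = 9/100
Total weight = 1/20 + 9/100 = 7/50
P(V=2 | obs) = 1/20 / 7/50 = 5/14
P(V=3 | obs) = 9/100 / 7/50 = 9/14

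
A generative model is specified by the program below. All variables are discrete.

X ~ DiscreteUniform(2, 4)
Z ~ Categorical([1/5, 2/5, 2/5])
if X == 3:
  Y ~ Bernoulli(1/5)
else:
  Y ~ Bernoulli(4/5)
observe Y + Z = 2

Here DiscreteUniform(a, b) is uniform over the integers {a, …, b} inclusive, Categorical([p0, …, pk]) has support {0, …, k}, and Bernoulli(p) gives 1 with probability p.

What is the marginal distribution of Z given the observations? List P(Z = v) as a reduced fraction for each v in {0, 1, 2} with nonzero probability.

P(Z=1) = 3/5, P(Z=2) = 2/5

Enumerate traces; 6 have nonzero weight after conditioning:
  (X=2, Z=1, Y=1) weight 8/75
  (X=2, Z=2, Y=0) weight 2/75
  (X=3, Z=1, Y=1) weight 2/75
  (X=3, Z=2, Y=0) weight 8/75
  (X=4, Z=1, Y=1) weight 8/75
  (X=4, Z=2, Y=0) weight 2/75
Group by Z:
  weight(Z=1) = 6/25
  weight(Z=2) = 4/25
Total weight = 6/25 + 4/25 = 2/5
P(Z=1 | obs) = 6/25 / 2/5 = 3/5
P(Z=2 | obs) = 4/25 / 2/5 = 2/5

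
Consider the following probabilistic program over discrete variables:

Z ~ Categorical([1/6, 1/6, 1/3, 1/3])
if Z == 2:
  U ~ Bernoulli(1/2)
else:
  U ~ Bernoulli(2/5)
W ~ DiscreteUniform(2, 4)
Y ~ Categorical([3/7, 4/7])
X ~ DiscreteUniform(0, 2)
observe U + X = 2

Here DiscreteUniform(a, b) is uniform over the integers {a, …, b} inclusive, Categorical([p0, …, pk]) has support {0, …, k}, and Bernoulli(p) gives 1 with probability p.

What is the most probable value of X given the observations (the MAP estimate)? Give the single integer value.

argmax_v P(X = v | obs) = 2

Enumerate traces; 48 have nonzero weight after conditioning:
  (Z=0, U=0, W=2, Y=0, X=2) weight 1/210
  (Z=0, U=0, W=2, Y=1, X=2) weight 2/315
  (Z=0, U=0, W=3, Y=0, X=2) weight 1/210
  (Z=0, U=0, W=3, Y=1, X=2) weight 2/315
  (Z=0, U=0, W=4, Y=0, X=2) weight 1/210
  (Z=0, U=0, W=4, Y=1, X=2) weight 2/315
  (Z=0, U=1, W=2, Y=0, X=1) weight 1/315
  (Z=0, U=1, W=2, Y=1, X=1) weight 4/945
  … 40 more
Group by X:
  weight(X=1) = 13/90
  weight(X=2) = 17/90
Total weight = 13/90 + 17/90 = 1/3
P(X=1 | obs) = 13/90 / 1/3 = 13/30
P(X=2 | obs) = 17/90 / 1/3 = 17/30
argmax = 2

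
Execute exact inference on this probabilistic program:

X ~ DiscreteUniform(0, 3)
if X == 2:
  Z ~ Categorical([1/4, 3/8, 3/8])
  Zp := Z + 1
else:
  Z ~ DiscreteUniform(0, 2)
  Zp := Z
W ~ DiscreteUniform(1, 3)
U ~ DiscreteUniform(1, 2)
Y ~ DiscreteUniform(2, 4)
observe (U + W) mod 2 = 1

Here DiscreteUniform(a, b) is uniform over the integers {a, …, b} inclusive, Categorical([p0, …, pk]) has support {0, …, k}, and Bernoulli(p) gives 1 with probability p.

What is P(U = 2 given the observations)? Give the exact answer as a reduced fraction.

P(U = 2 | obs) = 2/3

Enumerate traces; 108 have nonzero weight after conditioning:
  (X=0, Z=0, W=1, U=2, Y=2) weight 1/216
  (X=0, Z=0, W=1, U=2, Y=3) weight 1/216
  (X=0, Z=0, W=1, U=2, Y=4) weight 1/216
  (X=0, Z=0, W=2, U=1, Y=2) weight 1/216
  (X=0, Z=0, W=2, U=1, Y=3) weight 1/216
  (X=0, Z=0, W=2, U=1, Y=4) weight 1/216
  (X=0, Z=0, W=3, U=2, Y=2) weight 1/216
  (X=0, Z=0, W=3, U=2, Y=3) weight 1/216
  … 100 more
Group by U:
  weight(U=1) = 1/6
  weight(U=2) = 1/3
Total weight = 1/6 + 1/3 = 1/2
P(U=1 | obs) = 1/6 / 1/2 = 1/3
P(U=2 | obs) = 1/3 / 1/2 = 2/3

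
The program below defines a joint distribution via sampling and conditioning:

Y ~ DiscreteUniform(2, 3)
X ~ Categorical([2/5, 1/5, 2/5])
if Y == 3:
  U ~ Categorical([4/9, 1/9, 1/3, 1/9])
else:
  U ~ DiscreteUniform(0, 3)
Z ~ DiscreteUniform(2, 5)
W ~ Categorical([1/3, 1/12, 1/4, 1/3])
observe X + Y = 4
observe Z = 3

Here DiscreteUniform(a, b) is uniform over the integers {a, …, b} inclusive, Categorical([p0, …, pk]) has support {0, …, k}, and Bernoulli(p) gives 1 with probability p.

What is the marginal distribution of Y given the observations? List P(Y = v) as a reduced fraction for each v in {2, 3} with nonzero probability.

Enumerate traces; 32 have nonzero weight after conditioning:
  (Y=2, X=2, U=0, Z=3, W=0) weight 1/240
  (Y=2, X=2, U=0, Z=3, W=1) weight 1/960
  (Y=2, X=2, U=0, Z=3, W=2) weight 1/320
  (Y=2, X=2, U=0, Z=3, W=3) weight 1/240
  (Y=2, X=2, U=1, Z=3, W=0) weight 1/240
  (Y=2, X=2, U=1, Z=3, W=1) weight 1/960
  (Y=2, X=2, U=1, Z=3, W=2) weight 1/320
  (Y=2, X=2, U=1, Z=3, W=3) weight 1/240
  (Y=3, X=1, U=0, Z=3, W=0) weight 1/270
  … 23 more
Group by Y:
  weight(Y=2) = 1/20
  weight(Y=3) = 1/40
Total weight = 1/20 + 1/40 = 3/40
P(Y=2 | obs) = 1/20 / 3/40 = 2/3
P(Y=3 | obs) = 1/40 / 3/40 = 1/3

P(Y=2) = 2/3, P(Y=3) = 1/3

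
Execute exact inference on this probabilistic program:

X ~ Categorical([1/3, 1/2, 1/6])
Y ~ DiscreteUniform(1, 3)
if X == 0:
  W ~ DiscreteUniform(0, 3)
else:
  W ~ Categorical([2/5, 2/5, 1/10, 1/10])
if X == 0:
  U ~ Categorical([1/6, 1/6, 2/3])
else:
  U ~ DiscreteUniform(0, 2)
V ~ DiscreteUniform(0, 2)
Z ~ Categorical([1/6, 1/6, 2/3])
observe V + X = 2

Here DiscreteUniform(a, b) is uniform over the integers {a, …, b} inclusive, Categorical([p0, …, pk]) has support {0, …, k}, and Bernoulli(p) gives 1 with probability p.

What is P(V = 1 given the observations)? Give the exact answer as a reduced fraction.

P(V = 1 | obs) = 1/2

Enumerate traces; 324 have nonzero weight after conditioning:
  (X=0, Y=1, W=0, U=0, V=2, Z=0) weight 1/3888
  (X=0, Y=1, W=0, U=0, V=2, Z=1) weight 1/3888
  (X=0, Y=1, W=0, U=0, V=2, Z=2) weight 1/972
  (X=0, Y=1, W=0, U=1, V=2, Z=0) weight 1/3888
  (X=0, Y=1, W=0, U=1, V=2, Z=1) weight 1/3888
  (X=0, Y=1, W=0, U=1, V=2, Z=2) weight 1/972
  (X=0, Y=1, W=0, U=2, V=2, Z=0) weight 1/972
  (X=0, Y=1, W=0, U=2, V=2, Z=1) weight 1/972
  (X=1, Y=1, W=0, U=0, V=1, Z=0) weight 1/810
  (X=2, Y=1, W=0, U=0, V=0, Z=0) weight 1/2430
  … 314 more
Group by V:
  weight(V=0) = 1/18
  weight(V=1) = 1/6
  weight(V=2) = 1/9
Total weight = 1/18 + 1/6 + 1/9 = 1/3
P(V=0 | obs) = 1/18 / 1/3 = 1/6
P(V=1 | obs) = 1/6 / 1/3 = 1/2
P(V=2 | obs) = 1/9 / 1/3 = 1/3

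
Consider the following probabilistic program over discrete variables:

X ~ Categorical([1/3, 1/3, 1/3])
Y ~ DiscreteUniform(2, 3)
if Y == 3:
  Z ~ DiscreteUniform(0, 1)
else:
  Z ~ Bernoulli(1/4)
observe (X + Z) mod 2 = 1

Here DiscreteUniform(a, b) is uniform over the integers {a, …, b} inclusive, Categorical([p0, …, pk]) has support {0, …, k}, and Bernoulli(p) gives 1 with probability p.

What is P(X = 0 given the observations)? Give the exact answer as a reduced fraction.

Enumerate traces; 6 have nonzero weight after conditioning:
  (X=0, Y=2, Z=1) weight 1/24
  (X=0, Y=3, Z=1) weight 1/12
  (X=1, Y=2, Z=0) weight 1/8
  (X=1, Y=3, Z=0) weight 1/12
  (X=2, Y=2, Z=1) weight 1/24
  (X=2, Y=3, Z=1) weight 1/12
Group by X:
  weight(X=0) = 1/8
  weight(X=1) = 5/24
  weight(X=2) = 1/8
Total weight = 1/8 + 5/24 + 1/8 = 11/24
P(X=0 | obs) = 1/8 / 11/24 = 3/11
P(X=1 | obs) = 5/24 / 11/24 = 5/11
P(X=2 | obs) = 1/8 / 11/24 = 3/11

P(X = 0 | obs) = 3/11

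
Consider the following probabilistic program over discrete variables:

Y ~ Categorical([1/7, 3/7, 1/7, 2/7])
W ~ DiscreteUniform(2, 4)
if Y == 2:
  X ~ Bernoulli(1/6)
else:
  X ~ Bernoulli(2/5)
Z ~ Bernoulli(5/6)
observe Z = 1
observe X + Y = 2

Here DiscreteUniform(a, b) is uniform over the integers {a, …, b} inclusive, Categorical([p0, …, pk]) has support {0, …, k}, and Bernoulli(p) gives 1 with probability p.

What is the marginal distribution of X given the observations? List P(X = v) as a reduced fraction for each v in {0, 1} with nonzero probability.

Enumerate traces; 6 have nonzero weight after conditioning:
  (Y=1, W=2, X=1, Z=1) weight 1/21
  (Y=1, W=3, X=1, Z=1) weight 1/21
  (Y=1, W=4, X=1, Z=1) weight 1/21
  (Y=2, W=2, X=0, Z=1) weight 25/756
  (Y=2, W=3, X=0, Z=1) weight 25/756
  (Y=2, W=4, X=0, Z=1) weight 25/756
Group by X:
  weight(X=0) = 25/252
  weight(X=1) = 1/7
Total weight = 25/252 + 1/7 = 61/252
P(X=0 | obs) = 25/252 / 61/252 = 25/61
P(X=1 | obs) = 1/7 / 61/252 = 36/61

P(X=0) = 25/61, P(X=1) = 36/61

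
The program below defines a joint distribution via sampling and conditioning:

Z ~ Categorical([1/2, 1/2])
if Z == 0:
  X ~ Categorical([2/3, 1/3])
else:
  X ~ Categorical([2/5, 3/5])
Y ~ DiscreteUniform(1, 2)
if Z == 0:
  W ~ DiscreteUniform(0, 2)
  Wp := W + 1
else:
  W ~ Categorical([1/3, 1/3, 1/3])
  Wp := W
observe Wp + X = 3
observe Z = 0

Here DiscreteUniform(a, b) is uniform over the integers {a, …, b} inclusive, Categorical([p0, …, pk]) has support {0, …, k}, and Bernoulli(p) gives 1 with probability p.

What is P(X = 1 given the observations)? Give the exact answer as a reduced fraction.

P(X = 1 | obs) = 1/3

Enumerate traces; 4 have nonzero weight after conditioning:
  (Z=0, X=0, Y=1, W=2) weight 1/18
  (Z=0, X=0, Y=2, W=2) weight 1/18
  (Z=0, X=1, Y=1, W=1) weight 1/36
  (Z=0, X=1, Y=2, W=1) weight 1/36
Group by X:
  weight(X=0) = 1/9
  weight(X=1) = 1/18
Total weight = 1/9 + 1/18 = 1/6
P(X=0 | obs) = 1/9 / 1/6 = 2/3
P(X=1 | obs) = 1/18 / 1/6 = 1/3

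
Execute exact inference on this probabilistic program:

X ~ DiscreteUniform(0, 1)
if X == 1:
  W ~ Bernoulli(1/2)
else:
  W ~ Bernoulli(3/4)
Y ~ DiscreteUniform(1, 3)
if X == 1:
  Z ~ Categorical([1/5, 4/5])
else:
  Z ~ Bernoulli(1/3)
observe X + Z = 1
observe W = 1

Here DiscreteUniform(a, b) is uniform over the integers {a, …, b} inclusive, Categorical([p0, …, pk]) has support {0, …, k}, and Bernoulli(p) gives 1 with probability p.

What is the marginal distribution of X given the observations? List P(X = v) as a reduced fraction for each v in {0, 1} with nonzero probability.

P(X=0) = 5/7, P(X=1) = 2/7

Enumerate traces; 6 have nonzero weight after conditioning:
  (X=0, W=1, Y=1, Z=1) weight 1/24
  (X=0, W=1, Y=2, Z=1) weight 1/24
  (X=0, W=1, Y=3, Z=1) weight 1/24
  (X=1, W=1, Y=1, Z=0) weight 1/60
  (X=1, W=1, Y=2, Z=0) weight 1/60
  (X=1, W=1, Y=3, Z=0) weight 1/60
Group by X:
  weight(X=0) = 1/8
  weight(X=1) = 1/20
Total weight = 1/8 + 1/20 = 7/40
P(X=0 | obs) = 1/8 / 7/40 = 5/7
P(X=1 | obs) = 1/20 / 7/40 = 2/7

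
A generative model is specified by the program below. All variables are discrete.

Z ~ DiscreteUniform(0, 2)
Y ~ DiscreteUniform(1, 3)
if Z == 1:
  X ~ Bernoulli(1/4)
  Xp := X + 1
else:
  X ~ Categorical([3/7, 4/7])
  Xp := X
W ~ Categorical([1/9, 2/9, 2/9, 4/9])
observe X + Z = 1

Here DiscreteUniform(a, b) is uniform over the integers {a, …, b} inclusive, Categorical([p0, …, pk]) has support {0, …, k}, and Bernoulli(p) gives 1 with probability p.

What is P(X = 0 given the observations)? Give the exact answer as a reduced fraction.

P(X = 0 | obs) = 21/37

Enumerate traces; 24 have nonzero weight after conditioning:
  (Z=0, Y=1, X=1, W=0) weight 4/567
  (Z=0, Y=1, X=1, W=1) weight 8/567
  (Z=0, Y=1, X=1, W=2) weight 8/567
  (Z=0, Y=1, X=1, W=3) weight 16/567
  (Z=0, Y=2, X=1, W=0) weight 4/567
  (Z=0, Y=2, X=1, W=1) weight 8/567
  (Z=0, Y=2, X=1, W=2) weight 8/567
  (Z=0, Y=2, X=1, W=3) weight 16/567
  (Z=1, Y=1, X=0, W=0) weight 1/108
  … 15 more
Group by X:
  weight(X=0) = 1/4
  weight(X=1) = 4/21
Total weight = 1/4 + 4/21 = 37/84
P(X=0 | obs) = 1/4 / 37/84 = 21/37
P(X=1 | obs) = 4/21 / 37/84 = 16/37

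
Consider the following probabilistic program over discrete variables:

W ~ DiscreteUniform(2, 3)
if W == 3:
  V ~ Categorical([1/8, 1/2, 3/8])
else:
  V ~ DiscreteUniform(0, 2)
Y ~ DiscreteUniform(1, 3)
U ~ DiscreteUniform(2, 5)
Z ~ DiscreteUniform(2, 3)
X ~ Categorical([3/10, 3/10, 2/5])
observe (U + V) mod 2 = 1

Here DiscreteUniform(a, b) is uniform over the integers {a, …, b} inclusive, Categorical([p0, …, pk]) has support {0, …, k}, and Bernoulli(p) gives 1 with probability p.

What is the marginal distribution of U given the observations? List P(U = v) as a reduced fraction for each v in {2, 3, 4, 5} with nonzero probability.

Enumerate traces; 216 have nonzero weight after conditioning:
  (W=2, V=0, Y=1, U=3, Z=2, X=0) weight 1/480
  (W=2, V=0, Y=1, U=3, Z=2, X=1) weight 1/480
  (W=2, V=0, Y=1, U=3, Z=2, X=2) weight 1/360
  (W=2, V=0, Y=1, U=3, Z=3, X=0) weight 1/480
  (W=2, V=0, Y=1, U=3, Z=3, X=1) weight 1/480
  (W=2, V=0, Y=1, U=3, Z=3, X=2) weight 1/360
  (W=2, V=0, Y=1, U=5, Z=2, X=0) weight 1/480
  (W=2, V=0, Y=1, U=5, Z=2, X=1) weight 1/480
  (W=2, V=1, Y=1, U=2, Z=2, X=0) weight 1/480
  (W=2, V=1, Y=1, U=4, Z=2, X=0) weight 1/480
  … 206 more
Group by U:
  weight(U=2) = 5/48
  weight(U=3) = 7/48
  weight(U=4) = 5/48
  weight(U=5) = 7/48
Total weight = 5/48 + 7/48 + 5/48 + 7/48 = 1/2
P(U=2 | obs) = 5/48 / 1/2 = 5/24
P(U=3 | obs) = 7/48 / 1/2 = 7/24
P(U=4 | obs) = 5/48 / 1/2 = 5/24
P(U=5 | obs) = 7/48 / 1/2 = 7/24

P(U=2) = 5/24, P(U=3) = 7/24, P(U=4) = 5/24, P(U=5) = 7/24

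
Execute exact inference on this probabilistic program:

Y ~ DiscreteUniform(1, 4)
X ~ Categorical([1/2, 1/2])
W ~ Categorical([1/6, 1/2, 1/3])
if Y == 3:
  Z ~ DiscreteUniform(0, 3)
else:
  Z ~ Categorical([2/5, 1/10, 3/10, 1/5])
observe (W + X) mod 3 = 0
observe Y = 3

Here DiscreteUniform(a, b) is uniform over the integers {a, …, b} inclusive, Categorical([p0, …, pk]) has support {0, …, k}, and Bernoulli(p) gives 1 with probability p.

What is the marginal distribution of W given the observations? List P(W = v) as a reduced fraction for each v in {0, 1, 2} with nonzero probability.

Enumerate traces; 8 have nonzero weight after conditioning:
  (Y=3, X=0, W=0, Z=0) weight 1/192
  (Y=3, X=0, W=0, Z=1) weight 1/192
  (Y=3, X=0, W=0, Z=2) weight 1/192
  (Y=3, X=0, W=0, Z=3) weight 1/192
  (Y=3, X=1, W=2, Z=0) weight 1/96
  (Y=3, X=1, W=2, Z=1) weight 1/96
  (Y=3, X=1, W=2, Z=2) weight 1/96
  (Y=3, X=1, W=2, Z=3) weight 1/96
Group by W:
  weight(W=0) = 1/48
  weight(W=2) = 1/24
Total weight = 1/48 + 1/24 = 1/16
P(W=0 | obs) = 1/48 / 1/16 = 1/3
P(W=2 | obs) = 1/24 / 1/16 = 2/3

P(W=0) = 1/3, P(W=2) = 2/3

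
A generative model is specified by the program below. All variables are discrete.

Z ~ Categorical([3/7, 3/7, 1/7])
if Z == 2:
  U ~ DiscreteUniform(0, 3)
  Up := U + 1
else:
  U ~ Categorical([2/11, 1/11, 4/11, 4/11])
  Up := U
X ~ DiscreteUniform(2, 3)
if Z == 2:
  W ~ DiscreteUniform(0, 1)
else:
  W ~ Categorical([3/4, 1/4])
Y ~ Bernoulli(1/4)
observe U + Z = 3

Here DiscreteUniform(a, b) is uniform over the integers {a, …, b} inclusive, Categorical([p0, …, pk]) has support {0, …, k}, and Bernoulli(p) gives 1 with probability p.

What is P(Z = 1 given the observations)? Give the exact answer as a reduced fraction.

P(Z = 1 | obs) = 48/107

Enumerate traces; 24 have nonzero weight after conditioning:
  (Z=0, U=3, X=2, W=0, Y=0) weight 27/616
  (Z=0, U=3, X=2, W=0, Y=1) weight 9/616
  (Z=0, U=3, X=2, W=1, Y=0) weight 9/616
  (Z=0, U=3, X=2, W=1, Y=1) weight 3/616
  (Z=0, U=3, X=3, W=0, Y=0) weight 27/616
  (Z=0, U=3, X=3, W=0, Y=1) weight 9/616
  (Z=0, U=3, X=3, W=1, Y=0) weight 9/616
  (Z=0, U=3, X=3, W=1, Y=1) weight 3/616
  (Z=1, U=2, X=2, W=0, Y=0) weight 27/616
  (Z=2, U=1, X=2, W=0, Y=0) weight 3/448
  … 14 more
Group by Z:
  weight(Z=0) = 12/77
  weight(Z=1) = 12/77
  weight(Z=2) = 1/28
Total weight = 12/77 + 12/77 + 1/28 = 107/308
P(Z=0 | obs) = 12/77 / 107/308 = 48/107
P(Z=1 | obs) = 12/77 / 107/308 = 48/107
P(Z=2 | obs) = 1/28 / 107/308 = 11/107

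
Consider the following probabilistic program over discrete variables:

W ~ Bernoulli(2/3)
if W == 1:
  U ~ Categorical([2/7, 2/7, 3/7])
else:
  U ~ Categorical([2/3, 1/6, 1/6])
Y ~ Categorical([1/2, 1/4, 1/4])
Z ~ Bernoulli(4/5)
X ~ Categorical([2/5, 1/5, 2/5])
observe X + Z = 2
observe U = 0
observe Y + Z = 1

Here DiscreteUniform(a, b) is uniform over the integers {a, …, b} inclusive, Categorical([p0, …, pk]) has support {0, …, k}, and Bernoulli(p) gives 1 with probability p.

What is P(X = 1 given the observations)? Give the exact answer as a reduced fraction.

Enumerate traces; 4 have nonzero weight after conditioning:
  (W=0, U=0, Y=0, Z=1, X=1) weight 4/225
  (W=0, U=0, Y=1, Z=0, X=2) weight 1/225
  (W=1, U=0, Y=0, Z=1, X=1) weight 8/525
  (W=1, U=0, Y=1, Z=0, X=2) weight 2/525
Group by X:
  weight(X=1) = 52/1575
  weight(X=2) = 13/1575
Total weight = 52/1575 + 13/1575 = 13/315
P(X=1 | obs) = 52/1575 / 13/315 = 4/5
P(X=2 | obs) = 13/1575 / 13/315 = 1/5

P(X = 1 | obs) = 4/5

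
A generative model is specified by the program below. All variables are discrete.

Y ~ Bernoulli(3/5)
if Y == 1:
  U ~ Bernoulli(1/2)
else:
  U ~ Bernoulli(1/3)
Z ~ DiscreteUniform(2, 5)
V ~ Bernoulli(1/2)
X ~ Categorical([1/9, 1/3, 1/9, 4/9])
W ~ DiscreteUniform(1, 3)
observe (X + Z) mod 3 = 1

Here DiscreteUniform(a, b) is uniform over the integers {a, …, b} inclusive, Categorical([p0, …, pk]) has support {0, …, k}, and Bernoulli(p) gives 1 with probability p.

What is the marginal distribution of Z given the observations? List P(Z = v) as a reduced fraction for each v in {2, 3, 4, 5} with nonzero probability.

Enumerate traces; 120 have nonzero weight after conditioning:
  (Y=0, U=0, Z=2, V=0, X=2, W=1) weight 1/810
  (Y=0, U=0, Z=2, V=0, X=2, W=2) weight 1/810
  (Y=0, U=0, Z=2, V=0, X=2, W=3) weight 1/810
  (Y=0, U=0, Z=2, V=1, X=2, W=1) weight 1/810
  (Y=0, U=0, Z=2, V=1, X=2, W=2) weight 1/810
  (Y=0, U=0, Z=2, V=1, X=2, W=3) weight 1/810
  (Y=0, U=0, Z=3, V=0, X=1, W=1) weight 1/270
  (Y=0, U=0, Z=3, V=0, X=1, W=2) weight 1/270
  (Y=0, U=0, Z=4, V=0, X=0, W=1) weight 1/810
  (Y=0, U=0, Z=5, V=0, X=2, W=1) weight 1/810
  … 110 more
Group by Z:
  weight(Z=2) = 1/36
  weight(Z=3) = 1/12
  weight(Z=4) = 5/36
  weight(Z=5) = 1/36
Total weight = 1/36 + 1/12 + 5/36 + 1/36 = 5/18
P(Z=2 | obs) = 1/36 / 5/18 = 1/10
P(Z=3 | obs) = 1/12 / 5/18 = 3/10
P(Z=4 | obs) = 5/36 / 5/18 = 1/2
P(Z=5 | obs) = 1/36 / 5/18 = 1/10

P(Z=2) = 1/10, P(Z=3) = 3/10, P(Z=4) = 1/2, P(Z=5) = 1/10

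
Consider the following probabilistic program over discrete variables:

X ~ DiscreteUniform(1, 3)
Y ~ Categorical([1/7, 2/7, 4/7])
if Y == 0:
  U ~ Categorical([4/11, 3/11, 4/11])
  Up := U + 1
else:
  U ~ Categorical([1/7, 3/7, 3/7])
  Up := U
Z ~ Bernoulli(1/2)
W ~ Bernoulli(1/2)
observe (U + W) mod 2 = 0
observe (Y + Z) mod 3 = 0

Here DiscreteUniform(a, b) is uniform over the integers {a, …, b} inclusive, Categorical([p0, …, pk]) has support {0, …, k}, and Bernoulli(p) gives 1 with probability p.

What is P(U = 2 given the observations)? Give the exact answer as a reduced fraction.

Enumerate traces; 18 have nonzero weight after conditioning:
  (X=1, Y=0, U=0, Z=0, W=0) weight 1/231
  (X=1, Y=0, U=1, Z=0, W=1) weight 1/308
  (X=1, Y=0, U=2, Z=0, W=0) weight 1/231
  (X=1, Y=2, U=0, Z=1, W=0) weight 1/147
  (X=1, Y=2, U=1, Z=1, W=1) weight 1/49
  (X=1, Y=2, U=2, Z=1, W=0) weight 1/49
  (X=2, Y=0, U=0, Z=0, W=0) weight 1/231
  (X=2, Y=0, U=1, Z=0, W=1) weight 1/308
  … 10 more
Group by U:
  weight(U=0) = 18/539
  weight(U=1) = 153/2156
  weight(U=2) = 40/539
Total weight = 18/539 + 153/2156 + 40/539 = 5/28
P(U=0 | obs) = 18/539 / 5/28 = 72/385
P(U=1 | obs) = 153/2156 / 5/28 = 153/385
P(U=2 | obs) = 40/539 / 5/28 = 32/77

P(U = 2 | obs) = 32/77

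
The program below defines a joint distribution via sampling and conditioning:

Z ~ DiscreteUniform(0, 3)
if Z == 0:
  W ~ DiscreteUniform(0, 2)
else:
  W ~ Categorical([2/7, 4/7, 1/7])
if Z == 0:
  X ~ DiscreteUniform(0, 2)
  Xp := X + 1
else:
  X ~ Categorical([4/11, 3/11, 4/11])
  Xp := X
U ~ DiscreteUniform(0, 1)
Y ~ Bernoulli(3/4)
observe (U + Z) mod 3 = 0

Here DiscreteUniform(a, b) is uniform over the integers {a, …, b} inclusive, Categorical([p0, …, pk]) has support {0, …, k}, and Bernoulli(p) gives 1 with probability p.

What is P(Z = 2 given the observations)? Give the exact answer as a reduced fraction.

P(Z = 2 | obs) = 1/3

Enumerate traces; 54 have nonzero weight after conditioning:
  (Z=0, W=0, X=0, U=0, Y=0) weight 1/288
  (Z=0, W=0, X=0, U=0, Y=1) weight 1/96
  (Z=0, W=0, X=1, U=0, Y=0) weight 1/288
  (Z=0, W=0, X=1, U=0, Y=1) weight 1/96
  (Z=0, W=0, X=2, U=0, Y=0) weight 1/288
  (Z=0, W=0, X=2, U=0, Y=1) weight 1/96
  (Z=0, W=1, X=0, U=0, Y=0) weight 1/288
  (Z=0, W=1, X=0, U=0, Y=1) weight 1/96
  (Z=2, W=0, X=0, U=1, Y=0) weight 1/308
  (Z=3, W=0, X=0, U=0, Y=0) weight 1/308
  … 44 more
Group by Z:
  weight(Z=0) = 1/8
  weight(Z=2) = 1/8
  weight(Z=3) = 1/8
Total weight = 1/8 + 1/8 + 1/8 = 3/8
P(Z=0 | obs) = 1/8 / 3/8 = 1/3
P(Z=2 | obs) = 1/8 / 3/8 = 1/3
P(Z=3 | obs) = 1/8 / 3/8 = 1/3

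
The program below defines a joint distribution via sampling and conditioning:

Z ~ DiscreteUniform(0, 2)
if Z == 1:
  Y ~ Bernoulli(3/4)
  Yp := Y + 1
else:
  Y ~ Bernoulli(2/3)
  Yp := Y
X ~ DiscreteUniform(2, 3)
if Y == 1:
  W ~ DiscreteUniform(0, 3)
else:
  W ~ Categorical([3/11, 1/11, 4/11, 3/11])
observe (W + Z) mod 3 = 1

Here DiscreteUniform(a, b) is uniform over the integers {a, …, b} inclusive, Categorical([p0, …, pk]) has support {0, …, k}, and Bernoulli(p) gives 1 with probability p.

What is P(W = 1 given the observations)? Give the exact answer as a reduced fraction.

P(W = 1 | obs) = 52/263

Enumerate traces; 16 have nonzero weight after conditioning:
  (Z=0, Y=0, X=2, W=1) weight 1/198
  (Z=0, Y=0, X=3, W=1) weight 1/198
  (Z=0, Y=1, X=2, W=1) weight 1/36
  (Z=0, Y=1, X=3, W=1) weight 1/36
  (Z=1, Y=0, X=2, W=0) weight 1/88
  (Z=1, Y=0, X=2, W=3) weight 1/88
  (Z=1, Y=0, X=3, W=0) weight 1/88
  (Z=1, Y=0, X=3, W=3) weight 1/88
  (Z=2, Y=0, X=2, W=2) weight 2/99
  … 7 more
Group by W:
  weight(W=0) = 15/176
  weight(W=1) = 13/198
  weight(W=2) = 19/198
  weight(W=3) = 15/176
Total weight = 15/176 + 13/198 + 19/198 + 15/176 = 263/792
P(W=0 | obs) = 15/176 / 263/792 = 135/526
P(W=1 | obs) = 13/198 / 263/792 = 52/263
P(W=2 | obs) = 19/198 / 263/792 = 76/263
P(W=3 | obs) = 15/176 / 263/792 = 135/526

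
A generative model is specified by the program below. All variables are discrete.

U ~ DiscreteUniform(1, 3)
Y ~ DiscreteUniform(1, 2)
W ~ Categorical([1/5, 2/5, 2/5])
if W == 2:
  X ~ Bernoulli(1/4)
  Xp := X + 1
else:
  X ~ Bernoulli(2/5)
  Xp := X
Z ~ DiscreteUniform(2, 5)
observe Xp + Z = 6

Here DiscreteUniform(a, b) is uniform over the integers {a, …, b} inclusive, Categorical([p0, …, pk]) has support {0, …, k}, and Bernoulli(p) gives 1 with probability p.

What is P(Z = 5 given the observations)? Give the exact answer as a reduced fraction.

Enumerate traces; 24 have nonzero weight after conditioning:
  (U=1, Y=1, W=0, X=1, Z=5) weight 1/300
  (U=1, Y=1, W=1, X=1, Z=5) weight 1/150
  (U=1, Y=1, W=2, X=0, Z=5) weight 1/80
  (U=1, Y=1, W=2, X=1, Z=4) weight 1/240
  (U=1, Y=2, W=0, X=1, Z=5) weight 1/300
  (U=1, Y=2, W=1, X=1, Z=5) weight 1/150
  (U=1, Y=2, W=2, X=0, Z=5) weight 1/80
  (U=1, Y=2, W=2, X=1, Z=4) weight 1/240
  … 16 more
Group by Z:
  weight(Z=4) = 1/40
  weight(Z=5) = 27/200
Total weight = 1/40 + 27/200 = 4/25
P(Z=4 | obs) = 1/40 / 4/25 = 5/32
P(Z=5 | obs) = 27/200 / 4/25 = 27/32

P(Z = 5 | obs) = 27/32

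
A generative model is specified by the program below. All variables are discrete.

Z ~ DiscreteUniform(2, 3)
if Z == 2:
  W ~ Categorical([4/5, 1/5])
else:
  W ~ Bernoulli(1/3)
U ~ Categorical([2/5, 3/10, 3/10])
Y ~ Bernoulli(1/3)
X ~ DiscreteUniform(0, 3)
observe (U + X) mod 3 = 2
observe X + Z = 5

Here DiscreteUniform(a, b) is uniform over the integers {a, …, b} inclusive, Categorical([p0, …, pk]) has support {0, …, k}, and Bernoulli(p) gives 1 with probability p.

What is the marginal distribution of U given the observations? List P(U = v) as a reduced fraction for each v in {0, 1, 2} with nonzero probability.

P(U=0) = 4/7, P(U=2) = 3/7

Enumerate traces; 8 have nonzero weight after conditioning:
  (Z=2, W=0, U=2, Y=0, X=3) weight 1/50
  (Z=2, W=0, U=2, Y=1, X=3) weight 1/100
  (Z=2, W=1, U=2, Y=0, X=3) weight 1/200
  (Z=2, W=1, U=2, Y=1, X=3) weight 1/400
  (Z=3, W=0, U=0, Y=0, X=2) weight 1/45
  (Z=3, W=0, U=0, Y=1, X=2) weight 1/90
  (Z=3, W=1, U=0, Y=0, X=2) weight 1/90
  (Z=3, W=1, U=0, Y=1, X=2) weight 1/180
Group by U:
  weight(U=0) = 1/20
  weight(U=2) = 3/80
Total weight = 1/20 + 3/80 = 7/80
P(U=0 | obs) = 1/20 / 7/80 = 4/7
P(U=2 | obs) = 3/80 / 7/80 = 3/7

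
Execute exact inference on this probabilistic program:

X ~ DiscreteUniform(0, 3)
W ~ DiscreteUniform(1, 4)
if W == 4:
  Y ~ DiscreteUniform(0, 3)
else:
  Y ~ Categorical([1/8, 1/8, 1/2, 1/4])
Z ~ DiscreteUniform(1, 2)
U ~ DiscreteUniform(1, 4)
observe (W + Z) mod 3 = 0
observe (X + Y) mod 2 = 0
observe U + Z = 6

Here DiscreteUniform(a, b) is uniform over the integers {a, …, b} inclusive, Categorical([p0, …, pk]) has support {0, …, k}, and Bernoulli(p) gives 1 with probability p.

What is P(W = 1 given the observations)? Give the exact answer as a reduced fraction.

P(W = 1 | obs) = 1/2

Enumerate traces; 16 have nonzero weight after conditioning:
  (X=0, W=1, Y=0, Z=2, U=4) weight 1/1024
  (X=0, W=1, Y=2, Z=2, U=4) weight 1/256
  (X=0, W=4, Y=0, Z=2, U=4) weight 1/512
  (X=0, W=4, Y=2, Z=2, U=4) weight 1/512
  (X=1, W=1, Y=1, Z=2, U=4) weight 1/1024
  (X=1, W=1, Y=3, Z=2, U=4) weight 1/512
  (X=1, W=4, Y=1, Z=2, U=4) weight 1/512
  (X=1, W=4, Y=3, Z=2, U=4) weight 1/512
  … 8 more
Group by W:
  weight(W=1) = 1/64
  weight(W=4) = 1/64
Total weight = 1/64 + 1/64 = 1/32
P(W=1 | obs) = 1/64 / 1/32 = 1/2
P(W=4 | obs) = 1/64 / 1/32 = 1/2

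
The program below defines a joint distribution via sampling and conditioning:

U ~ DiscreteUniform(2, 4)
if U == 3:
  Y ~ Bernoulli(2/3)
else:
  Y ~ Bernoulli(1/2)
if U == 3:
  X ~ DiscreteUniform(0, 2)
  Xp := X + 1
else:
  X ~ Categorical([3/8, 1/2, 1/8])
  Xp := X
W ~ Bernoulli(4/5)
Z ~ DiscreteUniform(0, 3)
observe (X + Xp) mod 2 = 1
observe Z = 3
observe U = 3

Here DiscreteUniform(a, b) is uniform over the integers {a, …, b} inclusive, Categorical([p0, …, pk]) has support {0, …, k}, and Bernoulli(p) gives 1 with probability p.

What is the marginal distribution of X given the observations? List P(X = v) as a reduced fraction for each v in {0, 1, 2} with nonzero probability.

Enumerate traces; 12 have nonzero weight after conditioning:
  (U=3, Y=0, X=0, W=0, Z=3) weight 1/540
  (U=3, Y=0, X=0, W=1, Z=3) weight 1/135
  (U=3, Y=0, X=1, W=0, Z=3) weight 1/540
  (U=3, Y=0, X=1, W=1, Z=3) weight 1/135
  (U=3, Y=0, X=2, W=0, Z=3) weight 1/540
  (U=3, Y=0, X=2, W=1, Z=3) weight 1/135
  (U=3, Y=1, X=0, W=0, Z=3) weight 1/270
  (U=3, Y=1, X=0, W=1, Z=3) weight 2/135
  … 4 more
Group by X:
  weight(X=0) = 1/36
  weight(X=1) = 1/36
  weight(X=2) = 1/36
Total weight = 1/36 + 1/36 + 1/36 = 1/12
P(X=0 | obs) = 1/36 / 1/12 = 1/3
P(X=1 | obs) = 1/36 / 1/12 = 1/3
P(X=2 | obs) = 1/36 / 1/12 = 1/3

P(X=0) = 1/3, P(X=1) = 1/3, P(X=2) = 1/3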